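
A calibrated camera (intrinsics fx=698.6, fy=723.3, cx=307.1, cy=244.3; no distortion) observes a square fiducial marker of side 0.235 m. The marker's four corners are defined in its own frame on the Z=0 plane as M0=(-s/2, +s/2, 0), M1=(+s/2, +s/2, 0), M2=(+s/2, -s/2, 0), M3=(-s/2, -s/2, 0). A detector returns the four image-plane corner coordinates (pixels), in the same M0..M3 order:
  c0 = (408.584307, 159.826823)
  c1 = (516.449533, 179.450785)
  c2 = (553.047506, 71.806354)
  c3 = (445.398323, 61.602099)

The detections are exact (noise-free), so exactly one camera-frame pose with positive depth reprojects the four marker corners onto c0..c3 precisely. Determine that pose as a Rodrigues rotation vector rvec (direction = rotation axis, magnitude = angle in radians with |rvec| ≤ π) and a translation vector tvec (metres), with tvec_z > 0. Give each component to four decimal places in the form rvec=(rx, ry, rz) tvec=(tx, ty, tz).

rvec=(-0.2990, 0.5295, 0.3202) tvec=(0.3554, -0.2544, 1.4458)

Intrinsics K: fx=698.6, fy=723.3, cx=307.1, cy=244.3
Marker side s = 0.235 m; corners in marker frame (Z=0):
  M0 = (-0.1175, +0.1175, 0)
  M1 = (+0.1175, +0.1175, 0)
  M2 = (+0.1175, -0.1175, 0)
  M3 = (-0.1175, -0.1175, 0)
Detected image corners:
  c0 = (408.584307, 159.826823) px
  c1 = (516.449533, 179.450785) px
  c2 = (553.047506, 71.806354) px
  c3 = (445.398323, 61.602099) px
Planar DLT: solve 8×8 A·h = b for H (H[2,2]=1):
  H  [+280.65169 -220.91140 +478.81820]
  H  [+19.43372 +421.24969 +117.03378]
  H  [-0.36992 -0.13454 +1.00000]
B = K⁻¹H; ‖b₁‖=0.691646, ‖b₂‖=0.691646; λ = 2/(‖b₁‖+‖b₂‖) = 1.445826, sign → tz>0 ⇒ λ=+1.445826
r₁ = λ·B[:,0] = (+0.81595,+0.21949,-0.53484); r₂ = λ·B[:,1] = (-0.37169,+0.90775,-0.19452)
r₃ = r₁×r₂ = (+0.44280,+0.35751,+0.82226); SVD([r₁ r₂ r₃]) → R = UVᵀ:
  R  [+0.81595 -0.37169 +0.44280]
  R  [+0.21949 +0.90775 +0.35751]
  R  [-0.53484 -0.19452 +0.82226]
t = (+0.35539, -0.25440, +1.44583) m
tr R = 2.545958; θ = arccos((tr R − 1)/2) = 0.687273 rad = 39.378°
axis k = ((R−Rᵀ)₃₂, (R−Rᵀ)₁₃, (R−Rᵀ)₂₁) / (2 sinθ) = (-0.435060, +0.770485, +0.465914)
rvec = θ·k = (-0.299005, +0.529533, +0.320210)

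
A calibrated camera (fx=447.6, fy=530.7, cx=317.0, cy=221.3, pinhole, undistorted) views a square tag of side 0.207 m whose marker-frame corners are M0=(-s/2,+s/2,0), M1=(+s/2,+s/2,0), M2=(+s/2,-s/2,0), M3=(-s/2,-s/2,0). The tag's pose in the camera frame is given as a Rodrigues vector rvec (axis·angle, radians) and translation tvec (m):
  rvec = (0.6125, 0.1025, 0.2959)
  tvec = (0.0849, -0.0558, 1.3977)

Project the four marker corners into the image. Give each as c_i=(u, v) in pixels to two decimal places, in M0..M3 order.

Intrinsics K: fx=447.6, fy=530.7, cx=317.0, cy=221.3
Marker side s = 0.207 m; corners in marker frame (Z=0):
  M0 = (-0.1035, +0.1035, 0)
  M1 = (+0.1035, +0.1035, 0)
  M2 = (+0.1035, -0.1035, 0)
  M3 = (-0.1035, -0.1035, 0)
rvec = (0.6125, 0.1025, 0.2959), |rvec| = θ = 0.68791 rad = 39.414°
Rodrigues: sinθ=0.63492, 1−cosθ=0.22742; R = I + sinθ·[k]× + (1−cosθ)·[k]×²:
    [+0.95287 -0.24294 +0.18171]
    [+0.30328 +0.77762 -0.55075]
    [-0.00750 +0.57990 +0.81465]
t = (0.0849, -0.0558, 1.3977) m
M0: Pc = R·M0+t = (-0.03887, -0.00671, +1.45850); u = 447.6·(-0.03887)/1.45850 + 317.0 = 305.0723, v = 530.7·(-0.00671)/1.45850 + 221.3 = 218.8601
M1: Pc = R·M1+t = (+0.15838, +0.05607, +1.45694); u = 447.6·(+0.15838)/1.45694 + 317.0 = 365.6568, v = 530.7·(+0.05607)/1.45694 + 221.3 = 241.7252
M2: Pc = R·M2+t = (+0.20867, -0.10489, +1.33690); u = 447.6·(+0.20867)/1.33690 + 317.0 = 386.8621, v = 530.7·(-0.10489)/1.33690 + 221.3 = 179.6608
M3: Pc = R·M3+t = (+0.01142, -0.16767, +1.33846); u = 447.6·(+0.01142)/1.33846 + 317.0 = 320.8196, v = 530.7·(-0.16767)/1.33846 + 221.3 = 154.8172

c0=(305.07, 218.86) c1=(365.66, 241.73) c2=(386.86, 179.66) c3=(320.82, 154.82)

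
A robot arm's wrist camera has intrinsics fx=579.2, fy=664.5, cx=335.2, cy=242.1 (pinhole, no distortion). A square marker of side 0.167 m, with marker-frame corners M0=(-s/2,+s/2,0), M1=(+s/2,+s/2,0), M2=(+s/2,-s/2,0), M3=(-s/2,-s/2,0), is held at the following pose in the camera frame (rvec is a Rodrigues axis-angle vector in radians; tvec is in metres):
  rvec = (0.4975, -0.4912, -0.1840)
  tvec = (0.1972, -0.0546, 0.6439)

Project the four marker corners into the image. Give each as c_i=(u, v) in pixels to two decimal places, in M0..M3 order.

c0=(449.85, 284.40) c1=(555.80, 236.40) c2=(576.85, 84.70) c3=(457.89, 121.65)

Intrinsics K: fx=579.2, fy=664.5, cx=335.2, cy=242.1
Marker side s = 0.167 m; corners in marker frame (Z=0):
  M0 = (-0.0835, +0.0835, 0)
  M1 = (+0.0835, +0.0835, 0)
  M2 = (+0.0835, -0.0835, 0)
  M3 = (-0.0835, -0.0835, 0)
rvec = (0.4975, -0.4912, -0.1840), |rvec| = θ = 0.72294 rad = 41.421°
Rodrigues: sinθ=0.66159, 1−cosθ=0.25013; R = I + sinθ·[k]× + (1−cosθ)·[k]×²:
    [+0.86832 +0.05143 -0.49333]
    [-0.28534 +0.86534 -0.41203]
    [+0.40571 +0.49854 +0.76607]
t = (0.1972, -0.0546, 0.6439) m
M0: Pc = R·M0+t = (+0.12899, +0.04148, +0.65165); u = 579.2·(+0.12899)/0.65165 + 335.2 = 449.8483, v = 664.5·(+0.04148)/0.65165 + 242.1 = 284.3999
M1: Pc = R·M1+t = (+0.27400, -0.00617, +0.71940); u = 579.2·(+0.27400)/0.71940 + 335.2 = 555.7996, v = 664.5·(-0.00617)/0.71940 + 242.1 = 236.4007
M2: Pc = R·M2+t = (+0.26541, -0.15068, +0.63615); u = 579.2·(+0.26541)/0.63615 + 335.2 = 576.8507, v = 664.5·(-0.15068)/0.63615 + 242.1 = 84.7025
M3: Pc = R·M3+t = (+0.12040, -0.10303, +0.56840); u = 579.2·(+0.12040)/0.56840 + 335.2 = 457.8895, v = 664.5·(-0.10303)/0.56840 + 242.1 = 121.6498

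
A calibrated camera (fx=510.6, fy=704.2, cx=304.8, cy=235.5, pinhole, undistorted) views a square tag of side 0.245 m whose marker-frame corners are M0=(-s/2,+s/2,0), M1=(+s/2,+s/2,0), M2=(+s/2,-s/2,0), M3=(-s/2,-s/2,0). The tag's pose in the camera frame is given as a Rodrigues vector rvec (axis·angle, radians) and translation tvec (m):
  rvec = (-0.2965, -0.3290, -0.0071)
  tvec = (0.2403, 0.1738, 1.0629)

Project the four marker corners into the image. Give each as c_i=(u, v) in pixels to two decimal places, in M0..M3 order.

c0=(372.47, 439.16) c1=(478.50, 430.87) c2=(461.77, 273.67) c3=(361.52, 269.80)

Intrinsics K: fx=510.6, fy=704.2, cx=304.8, cy=235.5
Marker side s = 0.245 m; corners in marker frame (Z=0):
  M0 = (-0.1225, +0.1225, 0)
  M1 = (+0.1225, +0.1225, 0)
  M2 = (+0.1225, -0.1225, 0)
  M3 = (-0.1225, -0.1225, 0)
rvec = (-0.2965, -0.3290, -0.0071), |rvec| = θ = 0.44295 rad = 25.379°
Rodrigues: sinθ=0.42861, 1−cosθ=0.09651; R = I + sinθ·[k]× + (1−cosθ)·[k]×²:
    [+0.94673 +0.05485 -0.31731]
    [+0.04111 +0.95673 +0.28805]
    [+0.31938 -0.28575 +0.90352]
t = (0.2403, 0.1738, 1.0629) m
M0: Pc = R·M0+t = (+0.13104, +0.28596, +0.98877); u = 510.6·(+0.13104)/0.98877 + 304.8 = 372.4712, v = 704.2·(+0.28596)/0.98877 + 235.5 = 439.1624
M1: Pc = R·M1+t = (+0.36299, +0.29604, +1.06702); u = 510.6·(+0.36299)/1.06702 + 304.8 = 478.5033, v = 704.2·(+0.29604)/1.06702 + 235.5 = 430.8746
M2: Pc = R·M2+t = (+0.34956, +0.06164, +1.13703); u = 510.6·(+0.34956)/1.13703 + 304.8 = 461.7732, v = 704.2·(+0.06164)/1.13703 + 235.5 = 273.6735
M3: Pc = R·M3+t = (+0.11761, +0.05156, +1.05878); u = 510.6·(+0.11761)/1.05878 + 304.8 = 361.5157, v = 704.2·(+0.05156)/1.05878 + 235.5 = 269.7955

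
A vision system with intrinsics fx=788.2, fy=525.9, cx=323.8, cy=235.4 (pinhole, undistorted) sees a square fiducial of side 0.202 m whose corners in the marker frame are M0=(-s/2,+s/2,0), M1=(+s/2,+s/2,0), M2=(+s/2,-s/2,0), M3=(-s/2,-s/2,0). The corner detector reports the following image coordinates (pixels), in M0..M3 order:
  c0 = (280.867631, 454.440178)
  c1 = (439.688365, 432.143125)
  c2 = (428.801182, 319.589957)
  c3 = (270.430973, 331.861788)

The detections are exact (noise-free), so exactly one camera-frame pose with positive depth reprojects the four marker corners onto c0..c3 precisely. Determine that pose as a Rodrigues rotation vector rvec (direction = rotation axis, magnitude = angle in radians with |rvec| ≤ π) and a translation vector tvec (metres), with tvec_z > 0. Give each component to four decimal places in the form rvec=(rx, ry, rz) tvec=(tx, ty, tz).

rvec=(-0.0495, -0.3884, -0.0515) tvec=(0.0399, 0.2577, 0.9128)

Intrinsics K: fx=788.2, fy=525.9, cx=323.8, cy=235.4
Marker side s = 0.202 m; corners in marker frame (Z=0):
  M0 = (-0.1010, +0.1010, 0)
  M1 = (+0.1010, +0.1010, 0)
  M2 = (+0.1010, -0.1010, 0)
  M3 = (-0.1010, -0.1010, 0)
Detected image corners:
  c0 = (280.867631, 454.440178) px
  c1 = (439.688365, 432.143125) px
  c2 = (428.801182, 319.589957) px
  c3 = (270.430973, 331.861788) px
Planar DLT: solve 8×8 A·h = b for H (H[2,2]=1):
  H  [+932.76735 +37.91121 +358.25591]
  H  [+74.48145 +564.80645 +383.89616]
  H  [+0.41597 -0.04203 +1.00000]
B = K⁻¹H; ‖b₁‖=1.095552, ‖b₂‖=1.095552; λ = 2/(‖b₁‖+‖b₂‖) = 0.912782, sign → tz>0 ⇒ λ=+0.912782
r₁ = λ·B[:,0] = (+0.92422,-0.04068,+0.37969); r₂ = λ·B[:,1] = (+0.05966,+0.99748,-0.03836)
r₃ = r₁×r₂ = (-0.37717,+0.05811,+0.92432); SVD([r₁ r₂ r₃]) → R = UVᵀ:
  R  [+0.92422 +0.05966 -0.37717]
  R  [-0.04068 +0.99748 +0.05811]
  R  [+0.37969 -0.03836 +0.92432]
t = (+0.03990, +0.25774, +0.91278) m
tr R = 2.846021; θ = arccos((tr R − 1)/2) = 0.394964 rad = 22.630°
axis k = ((R−Rᵀ)₃₂, (R−Rᵀ)₁₃, (R−Rᵀ)₂₁) / (2 sinθ) = (-0.125358, -0.983506, -0.130390)
rvec = θ·k = (-0.049512, -0.388449, -0.051499)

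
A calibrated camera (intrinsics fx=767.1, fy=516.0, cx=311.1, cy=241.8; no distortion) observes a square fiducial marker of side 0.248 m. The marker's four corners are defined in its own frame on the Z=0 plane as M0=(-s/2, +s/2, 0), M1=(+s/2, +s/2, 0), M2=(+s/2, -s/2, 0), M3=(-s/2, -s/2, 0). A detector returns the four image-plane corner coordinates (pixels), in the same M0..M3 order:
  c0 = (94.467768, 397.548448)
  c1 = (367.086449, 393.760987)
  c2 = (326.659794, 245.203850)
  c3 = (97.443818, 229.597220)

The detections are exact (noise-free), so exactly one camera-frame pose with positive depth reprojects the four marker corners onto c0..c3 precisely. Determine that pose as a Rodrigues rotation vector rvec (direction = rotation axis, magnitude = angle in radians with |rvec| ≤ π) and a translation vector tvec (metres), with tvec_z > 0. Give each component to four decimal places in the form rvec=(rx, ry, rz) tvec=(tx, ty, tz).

rvec=(-0.5985, -0.4121, -0.0255) tvec=(-0.0791, 0.0966, 0.7362)

Intrinsics K: fx=767.1, fy=516.0, cx=311.1, cy=241.8
Marker side s = 0.248 m; corners in marker frame (Z=0):
  M0 = (-0.1240, +0.1240, 0)
  M1 = (+0.1240, +0.1240, 0)
  M2 = (+0.1240, -0.1240, 0)
  M3 = (-0.1240, -0.1240, 0)
Detected image corners:
  c0 = (94.467768, 397.548448) px
  c1 = (367.086449, 393.760987) px
  c2 = (326.659794, 245.203850) px
  c3 = (97.443818, 229.597220) px
Planar DLT: solve 8×8 A·h = b for H (H[2,2]=1):
  H  [+1119.27450 -81.88716 +228.67480]
  H  [+192.51730 +402.49708 +309.49324]
  H  [+0.52165 -0.73641 +1.00000]
B = K⁻¹H; ‖b₁‖=1.358318, ‖b₂‖=1.358318; λ = 2/(‖b₁‖+‖b₂‖) = 0.736204, sign → tz>0 ⇒ λ=+0.736204
r₁ = λ·B[:,0] = (+0.91844,+0.09471,+0.38404); r₂ = λ·B[:,1] = (+0.14128,+0.82832,-0.54215)
r₃ = r₁×r₂ = (-0.36946,+0.55219,+0.74738); SVD([r₁ r₂ r₃]) → R = UVᵀ:
  R  [+0.91844 +0.14128 -0.36946]
  R  [+0.09471 +0.82832 +0.55219]
  R  [+0.38404 -0.54215 +0.74738]
t = (-0.07911, +0.09658, +0.73620) m
tr R = 2.494147; θ = arccos((tr R − 1)/2) = 0.727148 rad = 41.663°
axis k = ((R−Rᵀ)₃₂, (R−Rᵀ)₁₃, (R−Rᵀ)₂₁) / (2 sinθ) = (-0.823136, -0.566763, -0.035030)
rvec = θ·k = (-0.598542, -0.412120, -0.025472)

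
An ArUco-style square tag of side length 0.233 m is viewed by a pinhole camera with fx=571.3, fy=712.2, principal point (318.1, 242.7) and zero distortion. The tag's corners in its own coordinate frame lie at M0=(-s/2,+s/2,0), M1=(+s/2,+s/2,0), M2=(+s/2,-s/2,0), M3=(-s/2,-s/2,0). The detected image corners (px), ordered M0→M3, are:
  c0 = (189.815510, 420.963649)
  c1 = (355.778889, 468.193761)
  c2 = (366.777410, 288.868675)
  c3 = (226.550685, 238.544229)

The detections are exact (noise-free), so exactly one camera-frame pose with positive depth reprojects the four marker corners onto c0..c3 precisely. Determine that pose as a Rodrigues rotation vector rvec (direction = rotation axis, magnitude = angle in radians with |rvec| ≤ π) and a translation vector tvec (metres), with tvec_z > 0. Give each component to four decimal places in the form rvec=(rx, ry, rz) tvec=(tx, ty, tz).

Intrinsics K: fx=571.3, fy=712.2, cx=318.1, cy=242.7
Marker side s = 0.233 m; corners in marker frame (Z=0):
  M0 = (-0.1165, +0.1165, 0)
  M1 = (+0.1165, +0.1165, 0)
  M2 = (+0.1165, -0.1165, 0)
  M3 = (-0.1165, -0.1165, 0)
Detected image corners:
  c0 = (189.815510, 420.963649) px
  c1 = (355.778889, 468.193761) px
  c2 = (366.777410, 288.868675) px
  c3 = (226.550685, 238.544229) px
Planar DLT: solve 8×8 A·h = b for H (H[2,2]=1):
  H  [+725.90418 -294.79463 +287.97145]
  H  [+300.95144 +534.76266 +347.69417]
  H  [+0.25718 -0.68140 +1.00000]
B = K⁻¹H; ‖b₁‖=1.203906, ‖b₂‖=1.203906; λ = 2/(‖b₁‖+‖b₂‖) = 0.830630, sign → tz>0 ⇒ λ=+0.830630
r₁ = λ·B[:,0] = (+0.93647,+0.27820,+0.21362); r₂ = λ·B[:,1] = (-0.11346,+0.81656,-0.56599)
r₃ = r₁×r₂ = (-0.33190,+0.50580,+0.79625); SVD([r₁ r₂ r₃]) → R = UVᵀ:
  R  [+0.93647 -0.11346 -0.33190]
  R  [+0.27820 +0.81656 +0.50580]
  R  [+0.21362 -0.56599 +0.79625]
t = (-0.04380, +0.12245, +0.83063) m
tr R = 2.549281; θ = arccos((tr R − 1)/2) = 0.684650 rad = 39.228°
axis k = ((R−Rᵀ)₃₂, (R−Rᵀ)₁₃, (R−Rᵀ)₂₁) / (2 sinθ) = (-0.847397, -0.431309, +0.309663)
rvec = θ·k = (-0.580170, -0.295296, +0.212011)

rvec=(-0.5802, -0.2953, 0.2120) tvec=(-0.0438, 0.1225, 0.8306)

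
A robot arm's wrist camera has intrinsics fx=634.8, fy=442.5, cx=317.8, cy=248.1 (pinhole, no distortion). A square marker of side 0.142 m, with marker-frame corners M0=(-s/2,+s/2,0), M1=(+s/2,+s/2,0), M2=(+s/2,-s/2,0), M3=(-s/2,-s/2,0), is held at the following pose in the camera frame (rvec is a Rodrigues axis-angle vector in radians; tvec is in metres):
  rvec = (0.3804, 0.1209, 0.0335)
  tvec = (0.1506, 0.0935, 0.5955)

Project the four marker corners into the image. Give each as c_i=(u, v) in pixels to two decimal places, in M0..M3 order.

c0=(397.87, 357.32) c1=(545.60, 365.80) c2=(568.66, 272.97) c3=(406.76, 266.26)

Intrinsics K: fx=634.8, fy=442.5, cx=317.8, cy=248.1
Marker side s = 0.142 m; corners in marker frame (Z=0):
  M0 = (-0.0710, +0.0710, 0)
  M1 = (+0.0710, +0.0710, 0)
  M2 = (+0.0710, -0.0710, 0)
  M3 = (-0.0710, -0.0710, 0)
rvec = (0.3804, 0.1209, 0.0335), |rvec| = θ = 0.40055 rad = 22.950°
Rodrigues: sinθ=0.38993, 1−cosθ=0.07915; R = I + sinθ·[k]× + (1−cosθ)·[k]×²:
    [+0.99224 -0.00992 +0.12398]
    [+0.05530 +0.92806 -0.36831]
    [-0.11141 +0.37231 +0.92140]
t = (0.1506, 0.0935, 0.5955) m
M0: Pc = R·M0+t = (+0.07945, +0.15547, +0.62984); u = 634.8·(+0.07945)/0.62984 + 317.8 = 397.8720, v = 442.5·(+0.15547)/0.62984 + 248.1 = 357.3232
M1: Pc = R·M1+t = (+0.22034, +0.16332, +0.61402); u = 634.8·(+0.22034)/0.61402 + 317.8 = 545.5998, v = 442.5·(+0.16332)/0.61402 + 248.1 = 365.7963
M2: Pc = R·M2+t = (+0.22175, +0.03153, +0.56116); u = 634.8·(+0.22175)/0.56116 + 317.8 = 568.6550, v = 442.5·(+0.03153)/0.56116 + 248.1 = 272.9664
M3: Pc = R·M3+t = (+0.08086, +0.02368, +0.57698); u = 634.8·(+0.08086)/0.57698 + 317.8 = 406.7591, v = 442.5·(+0.02368)/0.57698 + 248.1 = 266.2622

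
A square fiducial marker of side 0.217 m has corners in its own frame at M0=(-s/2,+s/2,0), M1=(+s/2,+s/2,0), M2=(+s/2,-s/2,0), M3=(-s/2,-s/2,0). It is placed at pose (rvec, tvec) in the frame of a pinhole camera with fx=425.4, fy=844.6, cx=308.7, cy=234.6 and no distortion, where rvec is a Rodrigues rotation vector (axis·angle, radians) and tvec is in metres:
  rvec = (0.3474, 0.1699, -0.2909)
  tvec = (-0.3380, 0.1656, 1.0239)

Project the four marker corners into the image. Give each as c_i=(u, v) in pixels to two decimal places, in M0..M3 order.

Intrinsics K: fx=425.4, fy=844.6, cx=308.7, cy=234.6
Marker side s = 0.217 m; corners in marker frame (Z=0):
  M0 = (-0.1085, +0.1085, 0)
  M1 = (+0.1085, +0.1085, 0)
  M2 = (+0.1085, -0.1085, 0)
  M3 = (-0.1085, -0.1085, 0)
rvec = (0.3474, 0.1699, -0.2909), |rvec| = θ = 0.48392 rad = 27.726°
Rodrigues: sinθ=0.46525, 1−cosθ=0.11482; R = I + sinθ·[k]× + (1−cosθ)·[k]×²:
    [+0.94435 +0.30862 +0.11380]
    [-0.25074 +0.89933 -0.35823]
    [-0.21290 +0.30977 +0.92667]
t = (-0.3380, 0.1656, 1.0239) m
M0: Pc = R·M0+t = (-0.40698, +0.29038, +1.08061); u = 425.4·(-0.40698)/1.08061 + 308.7 = 148.4865, v = 844.6·(+0.29038)/1.08061 + 234.6 = 461.5621
M1: Pc = R·M1+t = (-0.20205, +0.23597, +1.03441); u = 425.4·(-0.20205)/1.03441 + 308.7 = 225.6062, v = 844.6·(+0.23597)/1.03441 + 234.6 = 427.2725
M2: Pc = R·M2+t = (-0.26902, +0.04082, +0.96719); u = 425.4·(-0.26902)/0.96719 + 308.7 = 190.3757, v = 844.6·(+0.04082)/0.96719 + 234.6 = 270.2437
M3: Pc = R·M3+t = (-0.47395, +0.09523, +1.01339); u = 425.4·(-0.47395)/1.01339 + 308.7 = 109.7466, v = 844.6·(+0.09523)/1.01339 + 234.6 = 313.9664

c0=(148.49, 461.56) c1=(225.61, 427.27) c2=(190.38, 270.24) c3=(109.75, 313.97)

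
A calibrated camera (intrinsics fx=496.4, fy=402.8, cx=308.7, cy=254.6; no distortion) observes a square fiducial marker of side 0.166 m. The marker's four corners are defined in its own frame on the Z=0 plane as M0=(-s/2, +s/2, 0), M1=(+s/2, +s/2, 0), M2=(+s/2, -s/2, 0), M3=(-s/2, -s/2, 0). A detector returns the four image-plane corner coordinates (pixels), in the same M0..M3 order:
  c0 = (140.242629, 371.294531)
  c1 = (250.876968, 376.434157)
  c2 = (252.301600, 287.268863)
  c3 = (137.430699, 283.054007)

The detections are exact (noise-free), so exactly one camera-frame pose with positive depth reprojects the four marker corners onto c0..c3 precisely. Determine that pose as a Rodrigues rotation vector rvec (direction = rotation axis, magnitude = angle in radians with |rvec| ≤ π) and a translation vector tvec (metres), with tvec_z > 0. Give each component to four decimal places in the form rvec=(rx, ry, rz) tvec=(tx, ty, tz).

rvec=(0.1632, 0.0571, 0.0360) tvec=(-0.1652, 0.1355, 0.7204)

Intrinsics K: fx=496.4, fy=402.8, cx=308.7, cy=254.6
Marker side s = 0.166 m; corners in marker frame (Z=0):
  M0 = (-0.0830, +0.0830, 0)
  M1 = (+0.0830, +0.0830, 0)
  M2 = (+0.0830, -0.0830, 0)
  M3 = (-0.0830, -0.0830, 0)
Detected image corners:
  c0 = (140.242629, 371.294531) px
  c1 = (250.876968, 376.434157) px
  c2 = (252.301600, 287.268863) px
  c3 = (137.430699, 283.054007) px
Planar DLT: solve 8×8 A·h = b for H (H[2,2]=1):
  H  [+664.39761 +48.53387 +194.86967]
  H  [+3.59303 +609.07410 +330.33330]
  H  [-0.07476 +0.22681 +1.00000]
B = K⁻¹H; ‖b₁‖=1.388079, ‖b₂‖=1.388079; λ = 2/(‖b₁‖+‖b₂‖) = 0.720420, sign → tz>0 ⇒ λ=+0.720420
r₁ = λ·B[:,0] = (+0.99773,+0.04047,-0.05386); r₂ = λ·B[:,1] = (-0.03118,+0.98607,+0.16340)
r₃ = r₁×r₂ = (+0.05972,-0.16135,+0.98509); SVD([r₁ r₂ r₃]) → R = UVᵀ:
  R  [+0.99773 -0.03118 +0.05972]
  R  [+0.04047 +0.98607 -0.16135]
  R  [-0.05386 +0.16340 +0.98509]
t = (-0.16520, +0.13545, +0.72042) m
tr R = 2.968884; θ = arccos((tr R − 1)/2) = 0.176626 rad = 10.120°
axis k = ((R−Rᵀ)₃₂, (R−Rᵀ)₁₃, (R−Rᵀ)₂₁) / (2 sinθ) = (+0.924101, +0.323219, +0.203881)
rvec = θ·k = (+0.163220, +0.057089, +0.036011)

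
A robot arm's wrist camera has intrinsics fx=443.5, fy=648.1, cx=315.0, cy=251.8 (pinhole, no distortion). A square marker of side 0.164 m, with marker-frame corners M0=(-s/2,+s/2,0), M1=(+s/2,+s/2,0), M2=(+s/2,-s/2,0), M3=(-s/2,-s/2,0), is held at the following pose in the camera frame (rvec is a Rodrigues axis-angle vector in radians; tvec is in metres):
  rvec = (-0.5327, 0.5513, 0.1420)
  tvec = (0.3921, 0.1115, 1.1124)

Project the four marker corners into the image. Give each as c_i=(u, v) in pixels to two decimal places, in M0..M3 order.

Intrinsics K: fx=443.5, fy=648.1, cx=315.0, cy=251.8
Marker side s = 0.164 m; corners in marker frame (Z=0):
  M0 = (-0.0820, +0.0820, 0)
  M1 = (+0.0820, +0.0820, 0)
  M2 = (+0.0820, -0.0820, 0)
  M3 = (-0.0820, -0.0820, 0)
rvec = (-0.5327, 0.5513, 0.1420), |rvec| = θ = 0.77966 rad = 44.671°
Rodrigues: sinθ=0.70304, 1−cosθ=0.28885; R = I + sinθ·[k]× + (1−cosθ)·[k]×²:
    [+0.84600 -0.26759 +0.46118]
    [-0.01150 +0.85558 +0.51755]
    [-0.53306 -0.44315 +0.72074]
t = (0.3921, 0.1115, 1.1124) m
M0: Pc = R·M0+t = (+0.30079, +0.18260, +1.11977); u = 443.5·(+0.30079)/1.11977 + 315.0 = 434.1298, v = 648.1·(+0.18260)/1.11977 + 251.8 = 357.4853
M1: Pc = R·M1+t = (+0.43953, +0.18071, +1.03235); u = 443.5·(+0.43953)/1.03235 + 315.0 = 503.8226, v = 648.1·(+0.18071)/1.03235 + 251.8 = 365.2505
M2: Pc = R·M2+t = (+0.48341, +0.04040, +1.10503); u = 443.5·(+0.48341)/1.10503 + 315.0 = 509.0173, v = 648.1·(+0.04040)/1.10503 + 251.8 = 275.4942
M3: Pc = R·M3+t = (+0.34467, +0.04229, +1.19245); u = 443.5·(+0.34467)/1.19245 + 315.0 = 443.1913, v = 648.1·(+0.04229)/1.19245 + 251.8 = 274.7826

c0=(434.13, 357.49) c1=(503.82, 365.25) c2=(509.02, 275.49) c3=(443.19, 274.78)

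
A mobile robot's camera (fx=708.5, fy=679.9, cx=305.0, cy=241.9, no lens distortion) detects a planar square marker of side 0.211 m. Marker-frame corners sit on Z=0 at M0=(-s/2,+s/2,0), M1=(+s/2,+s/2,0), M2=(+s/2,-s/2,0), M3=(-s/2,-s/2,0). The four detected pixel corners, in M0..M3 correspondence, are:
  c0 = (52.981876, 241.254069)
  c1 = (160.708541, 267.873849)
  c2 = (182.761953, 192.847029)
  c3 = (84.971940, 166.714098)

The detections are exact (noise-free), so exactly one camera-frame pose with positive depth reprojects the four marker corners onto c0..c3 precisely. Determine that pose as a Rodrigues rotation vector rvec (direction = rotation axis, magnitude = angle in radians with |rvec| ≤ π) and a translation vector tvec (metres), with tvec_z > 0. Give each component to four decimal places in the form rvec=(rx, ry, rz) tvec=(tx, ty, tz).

Intrinsics K: fx=708.5, fy=679.9, cx=305.0, cy=241.9
Marker side s = 0.211 m; corners in marker frame (Z=0):
  M0 = (-0.1055, +0.1055, 0)
  M1 = (+0.1055, +0.1055, 0)
  M2 = (+0.1055, -0.1055, 0)
  M3 = (-0.1055, -0.1055, 0)
Detected image corners:
  c0 = (52.981876, 241.254069) px
  c1 = (160.708541, 267.873849) px
  c2 = (182.761953, 192.847029) px
  c3 = (84.971940, 166.714098) px
Planar DLT: solve 8×8 A·h = b for H (H[2,2]=1):
  H  [+500.35102 -179.13781 +121.61322]
  H  [+150.94699 +261.74542 +215.65507]
  H  [+0.11969 -0.42682 +1.00000]
B = K⁻¹H; ‖b₁‖=0.689302, ‖b₂‖=0.689302; λ = 2/(‖b₁‖+‖b₂‖) = 1.450743, sign → tz>0 ⇒ λ=+1.450743
r₁ = λ·B[:,0] = (+0.94978,+0.26031,+0.17363); r₂ = λ·B[:,1] = (-0.10025,+0.77881,-0.61920)
r₃ = r₁×r₂ = (-0.29641,+0.57070,+0.76579); SVD([r₁ r₂ r₃]) → R = UVᵀ:
  R  [+0.94978 -0.10025 -0.29641]
  R  [+0.26031 +0.77881 +0.57070]
  R  [+0.17363 -0.61920 +0.76579]
t = (-0.37551, -0.05600, +1.45074) m
tr R = 2.494385; θ = arccos((tr R − 1)/2) = 0.726969 rad = 41.652°
axis k = ((R−Rᵀ)₃₂, (R−Rᵀ)₁₃, (R−Rᵀ)₂₁) / (2 sinθ) = (-0.895193, -0.353625, +0.271255)
rvec = θ·k = (-0.650777, -0.257074, +0.197194)

rvec=(-0.6508, -0.2571, 0.1972) tvec=(-0.3755, -0.0560, 1.4507)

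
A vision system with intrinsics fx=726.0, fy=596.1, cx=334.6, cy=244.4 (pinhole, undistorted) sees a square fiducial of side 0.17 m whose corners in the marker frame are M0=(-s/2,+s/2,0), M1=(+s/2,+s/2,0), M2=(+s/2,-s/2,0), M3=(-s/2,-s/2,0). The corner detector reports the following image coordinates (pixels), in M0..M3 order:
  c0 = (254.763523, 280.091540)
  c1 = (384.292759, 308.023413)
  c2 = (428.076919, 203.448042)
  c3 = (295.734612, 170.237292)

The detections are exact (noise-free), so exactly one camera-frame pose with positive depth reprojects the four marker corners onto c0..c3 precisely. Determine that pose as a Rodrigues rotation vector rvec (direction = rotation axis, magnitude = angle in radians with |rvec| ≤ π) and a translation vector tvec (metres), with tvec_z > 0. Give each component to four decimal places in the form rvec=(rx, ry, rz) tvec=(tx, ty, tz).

rvec=(0.2102, -0.1803, 0.2922) tvec=(0.0086, -0.0041, 0.8863)

Intrinsics K: fx=726.0, fy=596.1, cx=334.6, cy=244.4
Marker side s = 0.17 m; corners in marker frame (Z=0):
  M0 = (-0.0850, +0.0850, 0)
  M1 = (+0.0850, +0.0850, 0)
  M2 = (+0.0850, -0.0850, 0)
  M3 = (-0.0850, -0.0850, 0)
Detected image corners:
  c0 = (254.763523, 280.091540) px
  c1 = (384.292759, 308.023413) px
  c2 = (428.076919, 203.448042) px
  c3 = (295.734612, 170.237292) px
Planar DLT: solve 8×8 A·h = b for H (H[2,2]=1):
  H  [+849.17120 -180.78241 +341.64595]
  H  [+235.38935 +678.82426 +241.66997]
  H  [+0.23216 +0.20152 +1.00000]
B = K⁻¹H; ‖b₁‖=1.128254, ‖b₂‖=1.128254; λ = 2/(‖b₁‖+‖b₂‖) = 0.886325, sign → tz>0 ⇒ λ=+0.886325
r₁ = λ·B[:,0] = (+0.94186,+0.26563,+0.20577); r₂ = λ·B[:,1] = (-0.30302,+0.93610,+0.17861)
r₃ = r₁×r₂ = (-0.14518,-0.23058,+0.96216); SVD([r₁ r₂ r₃]) → R = UVᵀ:
  R  [+0.94186 -0.30302 -0.14518]
  R  [+0.26563 +0.93610 -0.23058]
  R  [+0.20577 +0.17861 +0.96216]
t = (+0.00860, -0.00406, +0.88633) m
tr R = 2.840117; θ = arccos((tr R − 1)/2) = 0.402567 rad = 23.065°
axis k = ((R−Rᵀ)₃₂, (R−Rᵀ)₁₃, (R−Rᵀ)₂₁) / (2 sinθ) = (+0.522221, -0.447894, +0.725725)
rvec = θ·k = (+0.210229, -0.180307, +0.292153)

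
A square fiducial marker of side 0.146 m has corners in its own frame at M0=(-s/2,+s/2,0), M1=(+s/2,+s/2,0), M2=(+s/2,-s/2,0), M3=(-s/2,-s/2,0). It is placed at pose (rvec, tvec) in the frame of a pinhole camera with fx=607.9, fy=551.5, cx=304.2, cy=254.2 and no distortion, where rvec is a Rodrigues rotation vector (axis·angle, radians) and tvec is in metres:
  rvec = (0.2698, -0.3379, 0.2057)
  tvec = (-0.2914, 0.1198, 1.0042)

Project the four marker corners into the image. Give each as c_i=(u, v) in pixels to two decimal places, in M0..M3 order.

Intrinsics K: fx=607.9, fy=551.5, cx=304.2, cy=254.2
Marker side s = 0.146 m; corners in marker frame (Z=0):
  M0 = (-0.0730, +0.0730, 0)
  M1 = (+0.0730, +0.0730, 0)
  M2 = (+0.0730, -0.0730, 0)
  M3 = (-0.0730, -0.0730, 0)
rvec = (0.2698, -0.3379, 0.2057), |rvec| = θ = 0.47883 rad = 27.435°
Rodrigues: sinθ=0.46074, 1−cosθ=0.11247; R = I + sinθ·[k]× + (1−cosθ)·[k]×²:
    [+0.92324 -0.24265 -0.29791]
    [+0.15321 +0.94354 -0.29370]
    [+0.35236 +0.22551 +0.90829]
t = (-0.2914, 0.1198, 1.0042) m
M0: Pc = R·M0+t = (-0.37651, +0.17749, +0.99494); u = 607.9·(-0.37651)/0.99494 + 304.2 = 74.1558, v = 551.5·(+0.17749)/0.99494 + 254.2 = 352.5857
M1: Pc = R·M1+t = (-0.24172, +0.19986, +1.04638); u = 607.9·(-0.24172)/1.04638 + 304.2 = 163.7740, v = 551.5·(+0.19986)/1.04638 + 254.2 = 359.5382
M2: Pc = R·M2+t = (-0.20629, +0.06211, +1.01346); u = 607.9·(-0.20629)/1.01346 + 304.2 = 180.4616, v = 551.5·(+0.06211)/1.01346 + 254.2 = 287.9966
M3: Pc = R·M3+t = (-0.34108, +0.03974, +0.96202); u = 607.9·(-0.34108)/0.96202 + 304.2 = 88.6687, v = 551.5·(+0.03974)/0.96202 + 254.2 = 276.9804

c0=(74.16, 352.59) c1=(163.77, 359.54) c2=(180.46, 288.00) c3=(88.67, 276.98)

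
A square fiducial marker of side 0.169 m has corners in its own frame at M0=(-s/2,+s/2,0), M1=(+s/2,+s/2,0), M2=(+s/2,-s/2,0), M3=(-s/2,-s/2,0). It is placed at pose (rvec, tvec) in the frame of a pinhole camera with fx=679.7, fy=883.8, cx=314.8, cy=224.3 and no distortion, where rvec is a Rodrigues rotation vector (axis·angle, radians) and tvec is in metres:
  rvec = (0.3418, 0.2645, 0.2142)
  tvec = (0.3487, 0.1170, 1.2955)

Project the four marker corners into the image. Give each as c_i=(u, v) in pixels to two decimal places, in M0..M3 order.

Intrinsics K: fx=679.7, fy=883.8, cx=314.8, cy=224.3
Marker side s = 0.169 m; corners in marker frame (Z=0):
  M0 = (-0.0845, +0.0845, 0)
  M1 = (+0.0845, +0.0845, 0)
  M2 = (+0.0845, -0.0845, 0)
  M3 = (-0.0845, -0.0845, 0)
rvec = (0.3418, 0.2645, 0.2142), |rvec| = θ = 0.48236 rad = 27.637°
Rodrigues: sinθ=0.46387, 1−cosθ=0.11410; R = I + sinθ·[k]× + (1−cosθ)·[k]×²:
    [+0.94319 -0.16166 +0.29026]
    [+0.25032 +0.92021 -0.30092]
    [-0.21846 +0.35648 +0.90840]
t = (0.3487, 0.1170, 1.2955) m
M0: Pc = R·M0+t = (+0.25534, +0.17361, +1.34408); u = 679.7·(+0.25534)/1.34408 + 314.8 = 443.9251, v = 883.8·(+0.17361)/1.34408 + 224.3 = 338.4541
M1: Pc = R·M1+t = (+0.41474, +0.21591, +1.30716); u = 679.7·(+0.41474)/1.30716 + 314.8 = 530.4569, v = 883.8·(+0.21591)/1.30716 + 224.3 = 370.2813
M2: Pc = R·M2+t = (+0.44206, +0.06039, +1.24692); u = 679.7·(+0.44206)/1.24692 + 314.8 = 555.7687, v = 883.8·(+0.06039)/1.24692 + 224.3 = 267.1069
M3: Pc = R·M3+t = (+0.28266, +0.01809, +1.28384); u = 679.7·(+0.28266)/1.28384 + 314.8 = 464.4483, v = 883.8·(+0.01809)/1.28384 + 224.3 = 236.7532

c0=(443.93, 338.45) c1=(530.46, 370.28) c2=(555.77, 267.11) c3=(464.45, 236.75)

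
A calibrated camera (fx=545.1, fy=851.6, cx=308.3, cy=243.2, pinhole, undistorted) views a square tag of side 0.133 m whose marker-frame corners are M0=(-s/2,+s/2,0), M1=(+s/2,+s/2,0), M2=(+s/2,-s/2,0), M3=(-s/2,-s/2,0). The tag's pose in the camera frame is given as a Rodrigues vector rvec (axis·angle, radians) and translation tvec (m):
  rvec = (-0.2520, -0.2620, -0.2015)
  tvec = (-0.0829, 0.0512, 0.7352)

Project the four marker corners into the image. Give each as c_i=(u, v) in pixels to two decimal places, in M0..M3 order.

Intrinsics K: fx=545.1, fy=851.6, cx=308.3, cy=243.2
Marker side s = 0.133 m; corners in marker frame (Z=0):
  M0 = (-0.0665, +0.0665, 0)
  M1 = (+0.0665, +0.0665, 0)
  M2 = (+0.0665, -0.0665, 0)
  M3 = (-0.0665, -0.0665, 0)
rvec = (-0.2520, -0.2620, -0.2015), |rvec| = θ = 0.41563 rad = 23.814°
Rodrigues: sinθ=0.40377, 1−cosθ=0.08514; R = I + sinθ·[k]× + (1−cosθ)·[k]×²:
    [+0.94616 +0.22829 -0.22950]
    [-0.16321 +0.94869 +0.27083]
    [+0.27955 -0.21879 +0.93487]
t = (-0.0829, 0.0512, 0.7352) m
M0: Pc = R·M0+t = (-0.13064, +0.12514, +0.70206); u = 545.1·(-0.13064)/0.70206 + 308.3 = 206.8686, v = 851.6·(+0.12514)/0.70206 + 243.2 = 394.9966
M1: Pc = R·M1+t = (-0.00480, +0.10343, +0.73924); u = 545.1·(-0.00480)/0.73924 + 308.3 = 304.7611, v = 851.6·(+0.10343)/0.73924 + 243.2 = 362.3560
M2: Pc = R·M2+t = (-0.03516, -0.02274, +0.76834); u = 545.1·(-0.03516)/0.76834 + 308.3 = 283.3545, v = 851.6·(-0.02274)/0.76834 + 243.2 = 217.9942
M3: Pc = R·M3+t = (-0.16100, -0.00103, +0.73116); u = 545.1·(-0.16100)/0.73116 + 308.3 = 188.2695, v = 851.6·(-0.00103)/0.73116 + 243.2 = 241.9949

c0=(206.87, 395.00) c1=(304.76, 362.36) c2=(283.35, 217.99) c3=(188.27, 241.99)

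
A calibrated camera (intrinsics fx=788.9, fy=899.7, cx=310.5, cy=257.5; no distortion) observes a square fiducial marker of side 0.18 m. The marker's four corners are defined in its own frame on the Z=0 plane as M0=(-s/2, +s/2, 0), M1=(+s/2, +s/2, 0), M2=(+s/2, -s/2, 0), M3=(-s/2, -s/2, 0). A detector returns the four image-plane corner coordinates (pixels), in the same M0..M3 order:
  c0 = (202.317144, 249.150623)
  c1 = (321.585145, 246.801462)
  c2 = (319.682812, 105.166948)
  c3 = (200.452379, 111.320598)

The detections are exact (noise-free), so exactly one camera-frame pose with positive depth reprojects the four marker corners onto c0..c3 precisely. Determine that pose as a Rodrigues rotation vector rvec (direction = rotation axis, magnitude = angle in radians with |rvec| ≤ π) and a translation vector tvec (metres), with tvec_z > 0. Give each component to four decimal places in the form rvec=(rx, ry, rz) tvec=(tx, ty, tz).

rvec=(0.0021, 0.1762, -0.0152) tvec=(-0.0739, -0.1022, 1.1591)

Intrinsics K: fx=788.9, fy=899.7, cx=310.5, cy=257.5
Marker side s = 0.18 m; corners in marker frame (Z=0):
  M0 = (-0.0900, +0.0900, 0)
  M1 = (+0.0900, +0.0900, 0)
  M2 = (+0.0900, -0.0900, 0)
  M3 = (-0.0900, -0.0900, 0)
Detected image corners:
  c0 = (202.317144, 249.150623) px
  c1 = (321.585145, 246.801462) px
  c2 = (319.682812, 105.166948) px
  c3 = (200.452379, 111.320598) px
Planar DLT: solve 8×8 A·h = b for H (H[2,2]=1):
  H  [+623.02018 +10.62944 +260.19783]
  H  [-50.55594 +776.26029 +178.14286]
  H  [-0.15124 +0.00064 +1.00000]
B = K⁻¹H; ‖b₁‖=0.862718, ‖b₂‖=0.862718; λ = 2/(‖b₁‖+‖b₂‖) = 1.159128, sign → tz>0 ⇒ λ=+1.159128
r₁ = λ·B[:,0] = (+0.98440,-0.01496,-0.17531); r₂ = λ·B[:,1] = (+0.01533,+0.99988,+0.00074)
r₃ = r₁×r₂ = (+0.17528,-0.00342,+0.98451); SVD([r₁ r₂ r₃]) → R = UVᵀ:
  R  [+0.98440 +0.01533 +0.17528]
  R  [-0.01496 +0.99988 -0.00342]
  R  [-0.17531 +0.00074 +0.98451]
t = (-0.07391, -0.10224, +1.15913) m
tr R = 2.968795; θ = arccos((tr R − 1)/2) = 0.176878 rad = 10.134°
axis k = ((R−Rᵀ)₃₂, (R−Rᵀ)₁₃, (R−Rᵀ)₂₁) / (2 sinθ) = (+0.011809, +0.996220, -0.086060)
rvec = θ·k = (+0.002089, +0.176210, -0.015222)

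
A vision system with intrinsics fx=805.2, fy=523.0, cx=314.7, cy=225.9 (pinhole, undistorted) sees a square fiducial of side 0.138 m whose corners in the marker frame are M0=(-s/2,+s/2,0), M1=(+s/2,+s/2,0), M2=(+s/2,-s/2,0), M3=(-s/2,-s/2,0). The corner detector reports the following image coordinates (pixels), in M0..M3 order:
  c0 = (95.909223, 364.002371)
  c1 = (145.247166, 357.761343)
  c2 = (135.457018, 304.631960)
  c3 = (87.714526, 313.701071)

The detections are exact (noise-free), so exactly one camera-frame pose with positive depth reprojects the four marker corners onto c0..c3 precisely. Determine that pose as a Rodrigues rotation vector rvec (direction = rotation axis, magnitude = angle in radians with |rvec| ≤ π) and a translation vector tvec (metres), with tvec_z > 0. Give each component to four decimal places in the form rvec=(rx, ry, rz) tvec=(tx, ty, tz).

rvec=(-0.1624, 0.6664, -0.2416) tvec=(-0.3481, 0.2929, 1.4058)

Intrinsics K: fx=805.2, fy=523.0, cx=314.7, cy=225.9
Marker side s = 0.138 m; corners in marker frame (Z=0):
  M0 = (-0.0690, +0.0690, 0)
  M1 = (+0.0690, +0.0690, 0)
  M2 = (+0.0690, -0.0690, 0)
  M3 = (-0.0690, -0.0690, 0)
Detected image corners:
  c0 = (95.909223, 364.002371) px
  c1 = (145.247166, 357.761343) px
  c2 = (135.457018, 304.631960) px
  c3 = (87.714526, 313.701071) px
Planar DLT: solve 8×8 A·h = b for H (H[2,2]=1):
  H  [+302.92109 +46.37905 +115.32887]
  H  [-196.29859 +320.72453 +334.84898]
  H  [-0.42001 -0.16037 +1.00000]
B = K⁻¹H; ‖b₁‖=0.711338, ‖b₂‖=0.711338; λ = 2/(‖b₁‖+‖b₂‖) = 1.405801, sign → tz>0 ⇒ λ=+1.405801
r₁ = λ·B[:,0] = (+0.75964,-0.27261,-0.59045); r₂ = λ·B[:,1] = (+0.16909,+0.95947,-0.22545)
r₃ = r₁×r₂ = (+0.62798,+0.07142,+0.77495); SVD([r₁ r₂ r₃]) → R = UVᵀ:
  R  [+0.75964 +0.16909 +0.62798]
  R  [-0.27261 +0.95947 +0.07142]
  R  [-0.59045 -0.22545 +0.77495]
t = (-0.34808, +0.29285, +1.40580) m
tr R = 2.494056; θ = arccos((tr R − 1)/2) = 0.727216 rad = 41.666°
axis k = ((R−Rᵀ)₃₂, (R−Rᵀ)₁₃, (R−Rᵀ)₂₁) / (2 sinθ) = (-0.223278, +0.916399, -0.332204)
rvec = θ·k = (-0.162372, +0.666420, -0.241584)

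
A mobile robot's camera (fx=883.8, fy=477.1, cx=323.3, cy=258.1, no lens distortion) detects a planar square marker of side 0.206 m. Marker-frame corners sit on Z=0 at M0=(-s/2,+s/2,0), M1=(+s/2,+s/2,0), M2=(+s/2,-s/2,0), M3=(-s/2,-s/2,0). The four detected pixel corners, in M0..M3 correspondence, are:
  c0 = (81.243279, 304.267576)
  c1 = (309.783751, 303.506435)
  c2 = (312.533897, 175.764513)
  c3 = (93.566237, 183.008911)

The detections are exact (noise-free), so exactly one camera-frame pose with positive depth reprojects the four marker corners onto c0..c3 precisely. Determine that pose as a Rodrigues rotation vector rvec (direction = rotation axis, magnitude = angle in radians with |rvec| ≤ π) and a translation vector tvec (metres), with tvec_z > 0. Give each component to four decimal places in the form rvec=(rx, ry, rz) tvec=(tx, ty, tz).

Intrinsics K: fx=883.8, fy=477.1, cx=323.3, cy=258.1
Marker side s = 0.206 m; corners in marker frame (Z=0):
  M0 = (-0.1030, +0.1030, 0)
  M1 = (+0.1030, +0.1030, 0)
  M2 = (+0.1030, -0.1030, 0)
  M3 = (-0.1030, -0.1030, 0)
Detected image corners:
  c0 = (81.243279, 304.267576) px
  c1 = (309.783751, 303.506435) px
  c2 = (312.533897, 175.764513) px
  c3 = (93.566237, 183.008911) px
Planar DLT: solve 8×8 A·h = b for H (H[2,2]=1):
  H  [+1033.90418 -80.33779 +196.37266]
  H  [-82.54592 +551.65140 +240.30269]
  H  [-0.25975 -0.21643 +1.00000]
B = K⁻¹H; ‖b₁‖=1.291660, ‖b₂‖=1.291660; λ = 2/(‖b₁‖+‖b₂‖) = 0.774197, sign → tz>0 ⇒ λ=+0.774197
r₁ = λ·B[:,0] = (+0.97925,-0.02516,-0.20109); r₂ = λ·B[:,1] = (-0.00908,+0.98582,-0.16756)
r₃ = r₁×r₂ = (+0.20246,+0.16591,+0.96513); SVD([r₁ r₂ r₃]) → R = UVᵀ:
  R  [+0.97925 -0.00908 +0.20246]
  R  [-0.02516 +0.98582 +0.16591]
  R  [-0.20109 -0.16756 +0.96513]
t = (-0.11119, -0.02888, +0.77420) m
tr R = 2.930203; θ = arccos((tr R − 1)/2) = 0.264966 rad = 15.181°
axis k = ((R−Rᵀ)₃₂, (R−Rᵀ)₁₃, (R−Rᵀ)₂₁) / (2 sinθ) = (-0.636695, +0.770504, -0.030704)
rvec = θ·k = (-0.168703, +0.204157, -0.008135)

rvec=(-0.1687, 0.2042, -0.0081) tvec=(-0.1112, -0.0289, 0.7742)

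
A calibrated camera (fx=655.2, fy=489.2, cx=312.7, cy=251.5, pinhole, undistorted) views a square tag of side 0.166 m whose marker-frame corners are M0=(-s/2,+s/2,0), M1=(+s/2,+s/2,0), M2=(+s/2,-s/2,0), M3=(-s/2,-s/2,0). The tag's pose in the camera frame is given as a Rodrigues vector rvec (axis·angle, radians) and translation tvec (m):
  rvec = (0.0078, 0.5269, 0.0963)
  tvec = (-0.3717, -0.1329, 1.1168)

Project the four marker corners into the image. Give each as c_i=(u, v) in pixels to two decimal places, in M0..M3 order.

c0=(58.47, 227.04) c1=(125.61, 232.21) c2=(133.78, 156.74) c3=(65.75, 156.98)

Intrinsics K: fx=655.2, fy=489.2, cx=312.7, cy=251.5
Marker side s = 0.166 m; corners in marker frame (Z=0):
  M0 = (-0.0830, +0.0830, 0)
  M1 = (+0.0830, +0.0830, 0)
  M2 = (+0.0830, -0.0830, 0)
  M3 = (-0.0830, -0.0830, 0)
rvec = (0.0078, 0.5269, 0.0963), |rvec| = θ = 0.53568 rad = 30.692°
Rodrigues: sinθ=0.51043, 1−cosθ=0.14008; R = I + sinθ·[k]× + (1−cosθ)·[k]×²:
    [+0.85995 -0.08975 +0.50243]
    [+0.09377 +0.99544 +0.01734]
    [-0.50169 +0.03220 +0.86445]
t = (-0.3717, -0.1329, 1.1168) m
M0: Pc = R·M0+t = (-0.45053, -0.05806, +1.16111); u = 655.2·(-0.45053)/1.16111 + 312.7 = 58.4748, v = 489.2·(-0.05806)/1.16111 + 251.5 = 227.0378
M1: Pc = R·M1+t = (-0.30777, -0.04250, +1.07783); u = 655.2·(-0.30777)/1.07783 + 312.7 = 125.6084, v = 489.2·(-0.04250)/1.07783 + 251.5 = 232.2123
M2: Pc = R·M2+t = (-0.29287, -0.20774, +1.07249); u = 655.2·(-0.29287)/1.07249 + 312.7 = 133.7780, v = 489.2·(-0.20774)/1.07249 + 251.5 = 156.7426
M3: Pc = R·M3+t = (-0.43563, -0.22330, +1.15577); u = 655.2·(-0.43563)/1.15577 + 312.7 = 65.7453, v = 489.2·(-0.22330)/1.15577 + 251.5 = 156.9823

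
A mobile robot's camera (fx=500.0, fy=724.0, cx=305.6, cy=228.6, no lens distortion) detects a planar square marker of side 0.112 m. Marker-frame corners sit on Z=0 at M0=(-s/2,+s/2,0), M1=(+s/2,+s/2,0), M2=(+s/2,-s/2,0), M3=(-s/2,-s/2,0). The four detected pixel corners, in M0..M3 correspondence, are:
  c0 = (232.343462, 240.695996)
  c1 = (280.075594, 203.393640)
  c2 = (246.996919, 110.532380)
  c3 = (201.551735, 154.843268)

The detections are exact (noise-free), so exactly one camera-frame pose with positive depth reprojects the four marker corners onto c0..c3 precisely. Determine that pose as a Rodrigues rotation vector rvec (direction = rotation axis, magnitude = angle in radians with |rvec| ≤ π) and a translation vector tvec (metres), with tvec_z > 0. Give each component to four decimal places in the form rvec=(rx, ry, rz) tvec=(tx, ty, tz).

rvec=(0.1644, 0.5713, -0.4539) tvec=(-0.1072, -0.0563, 0.8094)

Intrinsics K: fx=500.0, fy=724.0, cx=305.6, cy=228.6
Marker side s = 0.112 m; corners in marker frame (Z=0):
  M0 = (-0.0560, +0.0560, 0)
  M1 = (+0.0560, +0.0560, 0)
  M2 = (+0.0560, -0.0560, 0)
  M3 = (-0.0560, -0.0560, 0)
Detected image corners:
  c0 = (232.343462, 240.695996) px
  c1 = (280.075594, 203.393640) px
  c2 = (246.996919, 110.532380) px
  c3 = (201.551735, 154.843268) px
Planar DLT: solve 8×8 A·h = b for H (H[2,2]=1):
  H  [+251.23637 +292.38164 +239.37577]
  H  [-485.92257 +802.26774 +178.22942]
  H  [-0.68578 +0.03179 +1.00000]
B = K⁻¹H; ‖b₁‖=1.235459, ‖b₂‖=1.235459; λ = 2/(‖b₁‖+‖b₂‖) = 0.809416, sign → tz>0 ⇒ λ=+0.809416
r₁ = λ·B[:,0] = (+0.74597,-0.36799,-0.55508); r₂ = λ·B[:,1] = (+0.45759,+0.88879,+0.02573)
r₃ = r₁×r₂ = (+0.48388,-0.27319,+0.83140); SVD([r₁ r₂ r₃]) → R = UVᵀ:
  R  [+0.74597 +0.45759 +0.48388]
  R  [-0.36799 +0.88879 -0.27319]
  R  [-0.55508 +0.02573 +0.83140]
t = (-0.10721, -0.05631, +0.80942) m
tr R = 2.466165; θ = arccos((tr R − 1)/2) = 0.747953 rad = 42.855°
axis k = ((R−Rᵀ)₃₂, (R−Rᵀ)₁₃, (R−Rᵀ)₂₁) / (2 sinθ) = (+0.219754, +0.763781, -0.606916)
rvec = θ·k = (+0.164366, +0.571272, -0.453945)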